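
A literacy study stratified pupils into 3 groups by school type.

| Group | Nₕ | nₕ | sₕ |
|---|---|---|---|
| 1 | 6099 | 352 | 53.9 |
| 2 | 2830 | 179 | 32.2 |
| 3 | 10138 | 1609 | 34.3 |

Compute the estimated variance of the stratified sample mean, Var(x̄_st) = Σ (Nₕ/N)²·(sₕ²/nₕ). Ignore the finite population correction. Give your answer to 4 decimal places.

1.1788

N = 19067; Wₕ = Nₕ/N.
group 1: (6099/19067)²·53.9²/352 = 0.8444762
group 2: (2830/19067)²·32.2²/179 = 0.1276048
group 3: (10138/19067)²·34.3²/1609 = 0.2067150
Sum = 1.1787959 → 1.1788.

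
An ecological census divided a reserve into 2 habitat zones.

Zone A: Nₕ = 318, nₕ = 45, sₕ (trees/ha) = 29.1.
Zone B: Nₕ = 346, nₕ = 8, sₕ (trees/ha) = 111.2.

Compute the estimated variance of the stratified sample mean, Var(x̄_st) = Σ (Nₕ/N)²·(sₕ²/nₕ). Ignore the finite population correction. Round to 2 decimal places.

424.01

N = 664; Wₕ = Nₕ/N.
zone A: (318/664)²·29.1²/45 = 4.31610
zone B: (346/664)²·111.2²/8 = 419.69677
Sum = 424.01287 → 424.01.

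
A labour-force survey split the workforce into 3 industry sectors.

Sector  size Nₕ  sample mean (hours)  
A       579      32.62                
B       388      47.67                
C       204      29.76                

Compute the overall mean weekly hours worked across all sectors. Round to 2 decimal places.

37.11

N = 579 + 388 + 204 = 1171.
The stratified mean weights each stratum mean by its population share Nₕ/N.
Σ Nₕx̄ₕ = 579·32.62 + 388·47.67 + 204·29.76 = 18886.98 + 18495.96 + 6071.04 = 43453.98.
Divide by N: 43453.98 / 1171 = 37.1084... → 37.11.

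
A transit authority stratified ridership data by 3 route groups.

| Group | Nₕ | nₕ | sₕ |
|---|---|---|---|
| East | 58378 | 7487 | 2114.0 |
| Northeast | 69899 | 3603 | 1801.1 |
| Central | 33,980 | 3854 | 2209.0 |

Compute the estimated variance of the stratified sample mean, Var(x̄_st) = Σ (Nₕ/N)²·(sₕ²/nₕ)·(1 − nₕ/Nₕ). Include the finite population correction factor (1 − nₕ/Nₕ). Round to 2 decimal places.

N = 162257; Wₕ = Nₕ/N.
group East: (58378/162257)²·2114.0²/7487·(1 − 7487/58378) = 67.35742
group Northeast: (69899/162257)²·1801.1²/3603·(1 − 3603/69899) = 158.47574
group Central: (33980/162257)²·2209.0²/3854·(1 − 3854/33980) = 49.23089
Sum = 275.06405 → 275.06.

275.06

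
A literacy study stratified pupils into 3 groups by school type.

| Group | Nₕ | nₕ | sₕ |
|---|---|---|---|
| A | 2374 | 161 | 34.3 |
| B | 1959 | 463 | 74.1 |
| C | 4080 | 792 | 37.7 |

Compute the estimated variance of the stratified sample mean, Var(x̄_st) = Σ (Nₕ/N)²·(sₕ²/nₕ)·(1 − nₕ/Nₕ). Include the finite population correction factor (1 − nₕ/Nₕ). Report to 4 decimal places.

N = 8413; Wₕ = Nₕ/N.
group A: (2374/8413)²·34.3²/161·(1 − 161/2374) = 0.5424038
group B: (1959/8413)²·74.1²/463·(1 − 463/1959) = 0.4910432
group C: (4080/8413)²·37.7²/792·(1 − 792/4080) = 0.3401322
Sum = 1.3735791 → 1.3736.

1.3736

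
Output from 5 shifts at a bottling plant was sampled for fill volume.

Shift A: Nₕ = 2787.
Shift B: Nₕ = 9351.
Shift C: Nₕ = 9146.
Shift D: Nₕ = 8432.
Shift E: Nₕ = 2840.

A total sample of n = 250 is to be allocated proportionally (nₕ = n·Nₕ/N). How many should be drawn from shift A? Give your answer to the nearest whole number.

N = 2787 + 9351 + 9146 + 8432 + 2840 = 32556.
n_A = 250·2787/32556 = 21.402... → 21.

21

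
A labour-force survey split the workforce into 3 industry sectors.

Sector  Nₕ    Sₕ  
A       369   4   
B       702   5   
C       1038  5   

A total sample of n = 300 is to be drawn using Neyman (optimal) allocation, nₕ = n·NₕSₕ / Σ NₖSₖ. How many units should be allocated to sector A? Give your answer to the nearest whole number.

A: NₕSₕ = 369·4 = 1476
B: NₕSₕ = 702·5 = 3510
C: NₕSₕ = 1038·5 = 5190
Σ NₕSₕ = 10176.
n_A = 300·1476/10176 = 43.514... → 44.

44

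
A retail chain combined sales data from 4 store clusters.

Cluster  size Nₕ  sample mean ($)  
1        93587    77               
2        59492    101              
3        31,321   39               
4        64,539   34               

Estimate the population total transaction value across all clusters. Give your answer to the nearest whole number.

16630736

1: 93587·77 = 7206199
2: 59492·101 = 6008692
3: 31321·39 = 1221519
4: 64539·34 = 2194326
τ̂ = Σ Nₕx̄ₕ = 16630736.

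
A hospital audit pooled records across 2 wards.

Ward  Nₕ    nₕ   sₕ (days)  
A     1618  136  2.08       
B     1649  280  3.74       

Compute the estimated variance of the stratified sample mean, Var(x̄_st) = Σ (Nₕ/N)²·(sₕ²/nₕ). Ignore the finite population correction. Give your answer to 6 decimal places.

0.020530

N = 3267; Wₕ = Nₕ/N.
ward A: (1618/3267)²·2.08²/136 = 0.007802729
ward B: (1649/3267)²·3.74²/280 = 0.012727064
Sum = 0.020529793 → 0.020530.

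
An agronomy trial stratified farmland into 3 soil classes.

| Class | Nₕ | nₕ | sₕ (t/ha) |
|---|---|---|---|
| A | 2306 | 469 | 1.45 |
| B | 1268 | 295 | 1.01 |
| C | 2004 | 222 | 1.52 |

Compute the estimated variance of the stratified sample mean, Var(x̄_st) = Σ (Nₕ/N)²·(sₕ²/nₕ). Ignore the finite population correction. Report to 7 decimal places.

N = 5578. Term for each stratum: Wₕ²sₕ²/nₕ.
Var(x̄_st) = 0.0007661693 + 0.0001786908 + 0.0013432988 = 0.0022881589 → 0.0022882.

0.0022882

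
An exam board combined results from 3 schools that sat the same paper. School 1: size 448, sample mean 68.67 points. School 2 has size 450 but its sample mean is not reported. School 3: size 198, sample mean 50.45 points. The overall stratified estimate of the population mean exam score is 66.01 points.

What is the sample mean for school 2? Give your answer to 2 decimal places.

Σ Nₕx̄ₕ = N·μ, so 450·x̄_2 = 1096·66.01 − (448·68.67 + 198·50.45).
= 72346.96 − 40753.26 = 31593.7.
x̄_2 = 31593.7 / 450 = 70.2082... → 70.21.

70.21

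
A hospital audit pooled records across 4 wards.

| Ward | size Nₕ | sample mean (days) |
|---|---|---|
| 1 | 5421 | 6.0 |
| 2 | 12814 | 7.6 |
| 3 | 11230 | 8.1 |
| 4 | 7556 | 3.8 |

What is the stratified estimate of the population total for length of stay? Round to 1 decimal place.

1: 5421·6.0 = 32526
2: 12814·7.6 = 97386.4
3: 11230·8.1 = 90963
4: 7556·3.8 = 28712.8
τ̂ = Σ Nₕx̄ₕ = 249588.2.

249588.2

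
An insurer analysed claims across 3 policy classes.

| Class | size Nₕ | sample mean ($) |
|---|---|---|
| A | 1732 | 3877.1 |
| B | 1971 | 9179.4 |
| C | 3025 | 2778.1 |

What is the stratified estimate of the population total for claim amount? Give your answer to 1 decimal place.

A: 1732·3877.1 = 6715137.2
B: 1971·9179.4 = 18092597.4
C: 3025·2778.1 = 8403752.5
τ̂ = Σ Nₕx̄ₕ = 33211487.1.

33211487.1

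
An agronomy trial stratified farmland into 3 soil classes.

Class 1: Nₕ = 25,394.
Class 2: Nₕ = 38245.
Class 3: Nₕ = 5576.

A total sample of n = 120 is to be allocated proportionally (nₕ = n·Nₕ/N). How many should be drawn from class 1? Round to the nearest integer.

44

N = 25394 + 38245 + 5576 = 69215.
n_1 = 120·25394/69215 = 44.026... → 44.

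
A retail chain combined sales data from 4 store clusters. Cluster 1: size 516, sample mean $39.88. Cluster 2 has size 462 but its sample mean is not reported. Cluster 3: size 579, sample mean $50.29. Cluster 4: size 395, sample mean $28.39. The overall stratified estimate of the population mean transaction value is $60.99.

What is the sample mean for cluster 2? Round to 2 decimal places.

N = 516 + 462 + 579 + 395 = 1952.
Overall total = μ·N = 60.99·1952 = 119052.48.
Subtract the known strata: 516·39.88 + 579·50.29 + 395·28.39 = 60910.04.
Remaining total for cluster 2: 119052.48 − 60910.04 = 58142.44.
Divide by its size: 58142.44 / 462 = 125.8494... → 125.85.

125.85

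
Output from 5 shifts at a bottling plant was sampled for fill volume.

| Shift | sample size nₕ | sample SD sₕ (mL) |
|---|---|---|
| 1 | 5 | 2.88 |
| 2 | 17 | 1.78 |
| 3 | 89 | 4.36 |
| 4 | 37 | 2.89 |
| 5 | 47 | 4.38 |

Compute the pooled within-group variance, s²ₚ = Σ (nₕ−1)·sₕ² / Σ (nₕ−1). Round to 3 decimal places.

Degrees of freedom: 4 + 16 + 88 + 36 + 46 = 190.
Σ(nₕ−1)sₕ² = 4·8.2944 + 16·3.1684 + 88·19.0096 + 36·8.3521 + 46·19.1844 = 2939.8748.
s²ₚ = 2939.8748 / 190 = 15.47303... → 15.473.

15.473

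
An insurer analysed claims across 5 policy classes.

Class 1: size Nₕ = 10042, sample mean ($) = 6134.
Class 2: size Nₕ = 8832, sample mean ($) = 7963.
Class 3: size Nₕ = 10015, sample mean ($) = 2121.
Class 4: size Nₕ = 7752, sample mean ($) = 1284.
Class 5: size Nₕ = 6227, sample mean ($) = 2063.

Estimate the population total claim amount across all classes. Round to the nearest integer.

175968528

1: 10042·6134 = 61597628
2: 8832·7963 = 70329216
3: 10015·2121 = 21241815
4: 7752·1284 = 9953568
5: 6227·2063 = 12846301
τ̂ = Σ Nₕx̄ₕ = 175968528.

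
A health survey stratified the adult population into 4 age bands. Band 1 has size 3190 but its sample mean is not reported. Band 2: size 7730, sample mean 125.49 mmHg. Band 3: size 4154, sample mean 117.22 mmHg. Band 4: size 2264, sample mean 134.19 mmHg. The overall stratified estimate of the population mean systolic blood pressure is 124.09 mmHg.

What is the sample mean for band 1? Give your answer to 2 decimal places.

122.48

Σ Nₕx̄ₕ = N·μ, so 3190·x̄_1 = 17338·124.09 − (7730·125.49 + 4154·117.22 + 2264·134.19).
= 2151472.42 − 1760775.74 = 390696.68.
x̄_1 = 390696.68 / 3190 = 122.4754... → 122.48.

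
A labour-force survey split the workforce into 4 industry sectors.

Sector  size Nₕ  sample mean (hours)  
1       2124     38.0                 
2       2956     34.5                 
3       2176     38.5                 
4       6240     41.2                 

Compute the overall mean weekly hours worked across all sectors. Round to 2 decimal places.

N = 2124 + 2956 + 2176 + 6240 = 13496.
Overall mean = Σ (Nₕ/N)·x̄ₕ — weight by population share, not a simple average.
Σ Nₕx̄ₕ = 2124·38.0 + 2956·34.5 + 2176·38.5 + 6240·41.2 = 80712 + 101982 + 83776 + 257088 = 523558.
Divide by N: 523558 / 13496 = 38.7936... → 38.79.

38.79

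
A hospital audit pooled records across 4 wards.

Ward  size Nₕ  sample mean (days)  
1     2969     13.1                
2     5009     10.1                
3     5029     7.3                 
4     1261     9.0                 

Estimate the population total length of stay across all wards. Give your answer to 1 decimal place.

137545.5

Population total = Σ Nₕ·x̄ₕ (each stratum's size times its mean).
2969·13.1 + 5009·10.1 + 5029·7.3 + 1261·9.0 = 38893.9 + 50590.9 + 36711.7 + 11349 = 137545.5.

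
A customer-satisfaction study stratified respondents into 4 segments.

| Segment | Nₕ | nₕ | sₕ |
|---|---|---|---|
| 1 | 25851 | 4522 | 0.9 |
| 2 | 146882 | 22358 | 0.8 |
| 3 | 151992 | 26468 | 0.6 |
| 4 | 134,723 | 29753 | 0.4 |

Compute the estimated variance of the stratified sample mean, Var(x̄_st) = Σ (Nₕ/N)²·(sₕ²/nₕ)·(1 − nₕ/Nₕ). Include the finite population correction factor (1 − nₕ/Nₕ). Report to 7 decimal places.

N = 459448; Wₕ = Nₕ/N.
segment 1: (25851/459448)²·0.9²/4522·(1 − 4522/25851) = 0.0000004679
segment 2: (146882/459448)²·0.8²/22358·(1 − 22358/146882) = 0.0000024803
segment 3: (151992/459448)²·0.6²/26468·(1 − 26468/151992) = 0.0000012293
segment 4: (134723/459448)²·0.4²/29753·(1 − 29753/134723) = 0.0000003603
Sum = 0.0000045377 → 0.0000045.

0.0000045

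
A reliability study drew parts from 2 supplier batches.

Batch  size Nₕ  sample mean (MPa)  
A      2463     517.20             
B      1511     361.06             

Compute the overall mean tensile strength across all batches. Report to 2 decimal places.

x̄_st = (Σ Nₕx̄ₕ) / (Σ Nₕ) = (2463·517.20 + 1511·361.06) / 3974
= 1819425.26 / 3974 = 457.8322... → 457.83.

457.83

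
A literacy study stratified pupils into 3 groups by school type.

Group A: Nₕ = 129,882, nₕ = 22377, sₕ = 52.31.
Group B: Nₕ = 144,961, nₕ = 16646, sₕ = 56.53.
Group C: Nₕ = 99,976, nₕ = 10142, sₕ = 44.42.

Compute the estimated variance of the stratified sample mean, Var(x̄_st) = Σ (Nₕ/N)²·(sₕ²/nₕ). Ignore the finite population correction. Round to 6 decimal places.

0.057240

N = 374819; Wₕ = Nₕ/N.
group A: (129882/374819)²·52.31²/22377 = 0.014683254
group B: (144961/374819)²·56.53²/16646 = 0.028714895
group C: (99976/374819)²·44.42²/10142 = 0.013841457
Sum = 0.057239607 → 0.057240.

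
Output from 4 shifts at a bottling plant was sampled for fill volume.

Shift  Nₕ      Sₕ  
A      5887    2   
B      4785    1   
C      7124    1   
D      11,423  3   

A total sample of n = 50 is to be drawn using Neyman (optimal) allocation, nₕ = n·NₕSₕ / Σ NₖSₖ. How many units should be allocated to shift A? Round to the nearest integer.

10

Σ NₕSₕ = 5887·2 + 4785·1 + 7124·1 + 11423·3 = 57952.
Share for A: 11774/57952 = 0.20317.
n_A = 50 × 0.20317 = 10.158... → 10.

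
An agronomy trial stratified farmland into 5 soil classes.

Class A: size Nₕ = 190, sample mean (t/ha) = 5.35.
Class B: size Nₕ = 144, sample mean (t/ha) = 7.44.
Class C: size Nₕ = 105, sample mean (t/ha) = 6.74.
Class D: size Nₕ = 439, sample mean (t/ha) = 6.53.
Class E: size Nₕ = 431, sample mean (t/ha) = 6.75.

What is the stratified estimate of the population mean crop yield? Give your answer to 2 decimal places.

6.55

x̄_st = (Σ Nₕx̄ₕ) / (Σ Nₕ) = (190·5.35 + 144·7.44 + 105·6.74 + 439·6.53 + 431·6.75) / 1309
= 8571.48 / 1309 = 6.5481... → 6.55.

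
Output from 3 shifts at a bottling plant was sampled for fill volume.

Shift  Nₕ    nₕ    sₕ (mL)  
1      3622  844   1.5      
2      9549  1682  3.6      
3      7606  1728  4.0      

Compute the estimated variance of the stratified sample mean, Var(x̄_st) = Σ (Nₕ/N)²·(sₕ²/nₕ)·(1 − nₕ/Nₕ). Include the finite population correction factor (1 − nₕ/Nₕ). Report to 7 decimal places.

N = 20777; Wₕ = Nₕ/N.
shift 1: (3622/20777)²·1.5²/844·(1 − 844/3622) = 0.0000621377
shift 2: (9549/20777)²·3.6²/1682·(1 − 1682/9549) = 0.0013408505
shift 3: (7606/20777)²·4.0²/1728·(1 − 1728/7606) = 0.0009589511
Sum = 0.0023619393 → 0.0023619.

0.0023619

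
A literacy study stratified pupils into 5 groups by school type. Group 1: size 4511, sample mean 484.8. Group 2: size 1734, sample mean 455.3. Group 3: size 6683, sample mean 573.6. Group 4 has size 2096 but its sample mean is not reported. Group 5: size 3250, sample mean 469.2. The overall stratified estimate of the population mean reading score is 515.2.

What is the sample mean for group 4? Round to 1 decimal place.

515.3

Σ Nₕx̄ₕ = N·μ, so 2096·x̄_4 = 18274·515.2 − (4511·484.8 + 1734·455.3 + 6683·573.6 + 3250·469.2).
= 9414764.8 − 8334691.8 = 1080073.
x̄_4 = 1080073 / 2096 = 515.302... → 515.3.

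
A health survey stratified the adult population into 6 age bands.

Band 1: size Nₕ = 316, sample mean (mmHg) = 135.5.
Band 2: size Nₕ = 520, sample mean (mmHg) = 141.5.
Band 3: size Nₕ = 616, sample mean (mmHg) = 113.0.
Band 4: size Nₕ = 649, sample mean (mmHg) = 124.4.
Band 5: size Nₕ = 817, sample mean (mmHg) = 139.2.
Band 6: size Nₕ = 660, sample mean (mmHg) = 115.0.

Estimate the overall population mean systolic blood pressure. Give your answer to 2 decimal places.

127.55

N = 316 + 520 + 616 + 649 + 817 + 660 = 3578.
The stratified mean weights each stratum mean by its population share Nₕ/N.
Σ Nₕx̄ₕ = 316·135.5 + 520·141.5 + 616·113.0 + 649·124.4 + 817·139.2 + 660·115.0 = 42818 + 73580 + 69608 + 80735.6 + 113726.4 + 75900 = 456368.
Divide by N: 456368 / 3578 = 127.5484... → 127.55.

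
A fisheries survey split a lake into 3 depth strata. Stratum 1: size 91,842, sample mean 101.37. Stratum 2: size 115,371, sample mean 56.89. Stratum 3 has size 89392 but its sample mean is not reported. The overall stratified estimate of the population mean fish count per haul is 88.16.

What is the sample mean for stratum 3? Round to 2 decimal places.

114.95

Σ Nₕx̄ₕ = N·μ, so 89392·x̄_3 = 296605·88.16 − (91842·101.37 + 115371·56.89).
= 26148696.8 − 15873479.73 = 10275217.07.
x̄_3 = 10275217.07 / 89392 = 114.9456... → 114.95.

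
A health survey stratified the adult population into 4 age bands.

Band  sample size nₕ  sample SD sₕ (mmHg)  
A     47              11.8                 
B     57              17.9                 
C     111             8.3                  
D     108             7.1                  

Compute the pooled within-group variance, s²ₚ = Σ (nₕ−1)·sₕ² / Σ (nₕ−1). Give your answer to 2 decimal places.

A: (47−1)·11.8² = 46·139.24 = 6405.04
B: (57−1)·17.9² = 56·320.41 = 17942.96
C: (111−1)·8.3² = 110·68.89 = 7577.9
D: (108−1)·7.1² = 107·50.41 = 5393.87
Numerator = 37319.77; denominator = Σ(nₕ−1) = 319.
s²ₚ = 37319.77/319 = 116.9899... → 116.99.

116.99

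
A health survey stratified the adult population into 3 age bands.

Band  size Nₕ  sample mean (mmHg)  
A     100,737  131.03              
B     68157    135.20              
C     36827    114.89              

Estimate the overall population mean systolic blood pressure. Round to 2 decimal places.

x̄_st = (Σ Nₕx̄ₕ) / (Σ Nₕ) = (100737·131.03 + 68157·135.20 + 36827·114.89) / 205721
= 26645449.54 / 205721 = 129.5223... → 129.52.

129.52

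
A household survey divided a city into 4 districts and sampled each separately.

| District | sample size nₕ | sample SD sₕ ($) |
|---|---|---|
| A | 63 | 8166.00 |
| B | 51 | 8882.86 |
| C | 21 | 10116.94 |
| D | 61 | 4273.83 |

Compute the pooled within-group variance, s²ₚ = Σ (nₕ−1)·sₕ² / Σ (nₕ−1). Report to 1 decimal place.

A: (63−1)·8166.00² = 62·66683556 = 4134380472
B: (51−1)·8882.86² = 50·78905201.7796 = 3945260088.98
C: (21−1)·10116.94² = 20·102352474.9636 = 2047049499.272
D: (61−1)·4273.83² = 60·18265622.8689 = 1095937372.134
Numerator = 11222627432.386; denominator = Σ(nₕ−1) = 192.
s²ₚ = 11222627432.386/192 = 58451184.544... → 58451184.5.

58451184.5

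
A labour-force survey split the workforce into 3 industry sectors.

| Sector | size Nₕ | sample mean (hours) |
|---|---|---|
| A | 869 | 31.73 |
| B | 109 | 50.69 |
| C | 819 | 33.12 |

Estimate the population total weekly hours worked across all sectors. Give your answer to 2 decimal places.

Population total = Σ Nₕ·x̄ₕ (each stratum's size times its mean).
869·31.73 + 109·50.69 + 819·33.12 = 27573.37 + 5525.21 + 27125.28 = 60223.86.

60223.86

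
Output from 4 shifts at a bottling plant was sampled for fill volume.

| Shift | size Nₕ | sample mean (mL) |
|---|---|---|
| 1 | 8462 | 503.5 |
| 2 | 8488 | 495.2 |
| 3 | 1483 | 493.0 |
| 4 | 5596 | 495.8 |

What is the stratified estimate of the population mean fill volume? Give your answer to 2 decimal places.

N = 24029; weights Wₕ = Nₕ/N = (0.3522, 0.3532, 0.0617, 0.2329).
x̄_st = Σ Wₕ·x̄ₕ = 0.3522·503.5 + 0.3532·495.2 + 0.0617·493.0 + 0.2329·495.8 ≈ 498.1269...
→ 498.13.

498.13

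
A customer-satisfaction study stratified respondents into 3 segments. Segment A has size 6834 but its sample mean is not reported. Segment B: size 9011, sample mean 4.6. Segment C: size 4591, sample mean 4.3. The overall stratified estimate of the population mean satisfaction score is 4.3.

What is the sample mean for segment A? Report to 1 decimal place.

3.9

N = 6834 + 9011 + 4591 = 20436.
Overall total = μ·N = 4.3·20436 = 87874.8.
Subtract the known strata: 9011·4.6 + 4591·4.3 = 61191.9.
Remaining total for segment A: 87874.8 − 61191.9 = 26682.9.
Divide by its size: 26682.9 / 6834 = 3.904... → 3.9.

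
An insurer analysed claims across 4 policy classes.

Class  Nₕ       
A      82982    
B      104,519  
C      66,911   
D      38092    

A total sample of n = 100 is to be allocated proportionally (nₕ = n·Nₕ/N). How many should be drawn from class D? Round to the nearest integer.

N = 82982 + 104519 + 66911 + 38092 = 292504.
n_D = 100·38092/292504 = 13.023... → 13.

13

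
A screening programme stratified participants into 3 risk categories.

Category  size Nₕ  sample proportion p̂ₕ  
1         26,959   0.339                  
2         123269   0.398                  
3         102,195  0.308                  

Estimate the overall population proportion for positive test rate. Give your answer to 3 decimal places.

Wₕ = Nₕ/N with N = 252423: 0.1068, 0.4883, 0.4049.
p̂_st = 0.1068·0.339 + 0.4883·0.398 + 0.4049·0.308 ≈ 0.35526... → 0.355.

0.355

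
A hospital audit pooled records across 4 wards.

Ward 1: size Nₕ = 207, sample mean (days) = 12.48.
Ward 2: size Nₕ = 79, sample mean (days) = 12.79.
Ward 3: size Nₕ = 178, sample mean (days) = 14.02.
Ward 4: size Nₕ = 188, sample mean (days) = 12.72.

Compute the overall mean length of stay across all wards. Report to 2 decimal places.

13.01

N = 652; weights Wₕ = Nₕ/N = (0.3175, 0.1212, 0.2730, 0.2883).
x̄_st = Σ Wₕ·x̄ₕ = 0.3175·12.48 + 0.1212·12.79 + 0.2730·14.02 + 0.2883·12.72 ≈ 13.0072...
→ 13.01.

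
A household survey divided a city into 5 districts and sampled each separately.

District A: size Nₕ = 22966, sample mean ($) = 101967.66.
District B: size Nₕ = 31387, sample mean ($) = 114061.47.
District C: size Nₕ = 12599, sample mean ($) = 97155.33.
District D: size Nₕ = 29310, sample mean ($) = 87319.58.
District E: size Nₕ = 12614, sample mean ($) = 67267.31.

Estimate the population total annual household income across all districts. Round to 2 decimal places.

Estimate total by summing Nₕ·x̄ₕ over strata.
22966·101967.66 + 31387·114061.47 + 12599·97155.33 + 29310·87319.58 + 12614·67267.31 = 2341789279.56 + 3580047358.89 + 1224060002.67 + 2559336889.8 + 848509848.34 = 10553743379.26.

10553743379.26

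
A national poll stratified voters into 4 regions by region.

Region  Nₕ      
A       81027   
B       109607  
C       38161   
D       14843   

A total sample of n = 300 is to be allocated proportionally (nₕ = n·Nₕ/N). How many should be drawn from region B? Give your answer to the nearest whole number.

Share of region B = 109607/243638 = 0.44988.
Allocate 300 × 0.44988 = 134.963... → 135.

135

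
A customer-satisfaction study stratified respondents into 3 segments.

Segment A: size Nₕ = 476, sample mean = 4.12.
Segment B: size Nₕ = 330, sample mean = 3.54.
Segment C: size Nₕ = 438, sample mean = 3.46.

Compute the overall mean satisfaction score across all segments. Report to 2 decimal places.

x̄_st = (Σ Nₕx̄ₕ) / (Σ Nₕ) = (476·4.12 + 330·3.54 + 438·3.46) / 1244
= 4644.8 / 1244 = 3.7338... → 3.73.

3.73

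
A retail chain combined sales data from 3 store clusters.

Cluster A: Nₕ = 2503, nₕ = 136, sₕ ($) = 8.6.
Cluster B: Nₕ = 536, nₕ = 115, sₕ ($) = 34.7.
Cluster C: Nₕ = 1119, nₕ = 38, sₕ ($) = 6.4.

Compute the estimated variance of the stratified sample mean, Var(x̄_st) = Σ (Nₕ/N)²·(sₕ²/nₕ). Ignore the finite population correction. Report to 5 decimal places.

N = 4158. Term for each stratum: Wₕ²sₕ²/nₕ.
Var(x̄_st) = 0.19706556 + 0.17398897 + 0.07806701 = 0.44912154 → 0.44912.

0.44912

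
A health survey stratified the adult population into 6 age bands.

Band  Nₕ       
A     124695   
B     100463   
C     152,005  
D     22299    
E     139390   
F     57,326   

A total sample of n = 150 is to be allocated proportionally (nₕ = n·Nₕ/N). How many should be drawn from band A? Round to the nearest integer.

N = 124695 + 100463 + 152005 + 22299 + 139390 + 57326 = 596178.
n_A = 150·124695/596178 = 31.374... → 31.

31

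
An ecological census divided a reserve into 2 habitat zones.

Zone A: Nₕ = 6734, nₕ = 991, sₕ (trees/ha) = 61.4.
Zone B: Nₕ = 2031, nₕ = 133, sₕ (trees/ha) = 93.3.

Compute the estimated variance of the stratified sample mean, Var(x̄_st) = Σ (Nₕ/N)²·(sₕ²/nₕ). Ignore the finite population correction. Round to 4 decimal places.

N = 8765. Term for each stratum: Wₕ²sₕ²/nₕ.
Var(x̄_st) = 2.2454608 + 3.5142095 = 5.7596703 → 5.7597.

5.7597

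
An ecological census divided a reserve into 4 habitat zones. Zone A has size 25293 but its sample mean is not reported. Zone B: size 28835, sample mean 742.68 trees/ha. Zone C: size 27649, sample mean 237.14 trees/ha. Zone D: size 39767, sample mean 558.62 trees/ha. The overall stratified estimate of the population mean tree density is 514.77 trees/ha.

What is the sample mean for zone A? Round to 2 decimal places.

N = 25293 + 28835 + 27649 + 39767 = 121544.
Overall total = μ·N = 514.77·121544 = 62567204.88.
Subtract the known strata: 28835·742.68 + 27649·237.14 + 39767·558.62 = 50186503.2.
Remaining total for zone A: 62567204.88 − 50186503.2 = 12380701.68.
Divide by its size: 12380701.68 / 25293 = 489.4912... → 489.49.

489.49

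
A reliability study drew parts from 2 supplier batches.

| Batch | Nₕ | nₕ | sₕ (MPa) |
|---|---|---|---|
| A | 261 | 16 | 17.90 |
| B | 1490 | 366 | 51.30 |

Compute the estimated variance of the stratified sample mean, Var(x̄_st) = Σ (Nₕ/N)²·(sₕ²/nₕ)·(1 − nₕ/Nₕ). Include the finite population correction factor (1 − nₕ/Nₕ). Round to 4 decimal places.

4.3453

N = 1751. Term for each stratum: Wₕ²sₕ²/nₕ·(1−nₕ/Nₕ).
Var(x̄_st) = 0.4176576 + 3.9276604 = 4.3453180 → 4.3453.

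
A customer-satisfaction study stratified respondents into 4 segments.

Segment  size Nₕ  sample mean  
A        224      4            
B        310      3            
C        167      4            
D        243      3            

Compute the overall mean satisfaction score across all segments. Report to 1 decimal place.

3.4

N = 944; weights Wₕ = Nₕ/N = (0.2373, 0.3284, 0.1769, 0.2574).
x̄_st = Σ Wₕ·x̄ₕ = 0.2373·4 + 0.3284·3 + 0.1769·4 + 0.2574·3 ≈ 3.414...
→ 3.4.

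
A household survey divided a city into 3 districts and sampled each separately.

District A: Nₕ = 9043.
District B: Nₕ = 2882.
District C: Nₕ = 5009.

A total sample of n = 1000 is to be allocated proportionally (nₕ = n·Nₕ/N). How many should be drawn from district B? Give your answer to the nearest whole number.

N = 9043 + 2882 + 5009 = 16934.
n_B = 1000·2882/16934 = 170.190... → 170.

170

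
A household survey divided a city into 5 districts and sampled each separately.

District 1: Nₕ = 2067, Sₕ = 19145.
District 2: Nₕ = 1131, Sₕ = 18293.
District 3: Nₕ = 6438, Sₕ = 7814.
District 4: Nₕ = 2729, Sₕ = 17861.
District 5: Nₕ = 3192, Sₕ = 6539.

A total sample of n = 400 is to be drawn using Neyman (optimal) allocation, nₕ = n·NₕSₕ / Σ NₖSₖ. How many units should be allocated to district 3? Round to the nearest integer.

1: NₕSₕ = 2067·19145 = 39572715
2: NₕSₕ = 1131·18293 = 20689383
3: NₕSₕ = 6438·7814 = 50306532
4: NₕSₕ = 2729·17861 = 48742669
5: NₕSₕ = 3192·6539 = 20872488
Σ NₕSₕ = 180183787.
n_3 = 400·50306532/180183787 = 111.678... → 112.

112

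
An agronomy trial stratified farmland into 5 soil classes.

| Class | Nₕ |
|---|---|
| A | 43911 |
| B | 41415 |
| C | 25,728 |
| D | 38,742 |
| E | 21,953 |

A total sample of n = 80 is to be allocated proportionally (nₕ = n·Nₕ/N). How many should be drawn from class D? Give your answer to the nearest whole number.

N = 43911 + 41415 + 25728 + 38742 + 21953 = 171749.
n_D = 80·38742/171749 = 18.046... → 18.

18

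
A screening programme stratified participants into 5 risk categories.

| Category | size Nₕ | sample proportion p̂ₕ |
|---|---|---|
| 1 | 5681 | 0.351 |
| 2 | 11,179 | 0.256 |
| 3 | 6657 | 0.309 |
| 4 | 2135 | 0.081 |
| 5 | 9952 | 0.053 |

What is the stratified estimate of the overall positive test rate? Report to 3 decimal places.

Wₕ = Nₕ/N with N = 35604: 0.1596, 0.3140, 0.1870, 0.0600, 0.2795.
p̂_st = 0.1596·0.351 + 0.3140·0.256 + 0.1870·0.309 + 0.0600·0.081 + 0.2795·0.053 ≈ 0.21383... → 0.214.

0.214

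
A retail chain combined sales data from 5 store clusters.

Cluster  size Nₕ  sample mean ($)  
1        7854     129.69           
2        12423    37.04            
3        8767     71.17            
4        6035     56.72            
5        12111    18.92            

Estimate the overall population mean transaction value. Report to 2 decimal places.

N = 47190; weights Wₕ = Nₕ/N = (0.1664, 0.2633, 0.1858, 0.1279, 0.2566).
x̄_st = Σ Wₕ·x̄ₕ = 0.1664·129.69 + 0.2633·37.04 + 0.1858·71.17 + 0.1279·56.72 + 0.2566·18.92 ≈ 56.6672...
→ 56.67.

56.67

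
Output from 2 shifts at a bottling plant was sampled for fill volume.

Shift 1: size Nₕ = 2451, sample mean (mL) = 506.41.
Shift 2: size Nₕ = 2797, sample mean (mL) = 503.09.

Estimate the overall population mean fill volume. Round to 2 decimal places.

N = 2451 + 2797 = 5248.
The stratified mean weights each stratum mean by its population share Nₕ/N.
Σ Nₕx̄ₕ = 2451·506.41 + 2797·503.09 = 1241210.91 + 1407142.73 = 2648353.64.
Divide by N: 2648353.64 / 5248 = 504.6406... → 504.64.

504.64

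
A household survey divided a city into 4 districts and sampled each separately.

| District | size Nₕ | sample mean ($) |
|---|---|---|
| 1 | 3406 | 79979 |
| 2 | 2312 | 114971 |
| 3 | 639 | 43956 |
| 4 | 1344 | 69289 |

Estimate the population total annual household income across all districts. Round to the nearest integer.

1: 3406·79979 = 272408474
2: 2312·114971 = 265812952
3: 639·43956 = 28087884
4: 1344·69289 = 93124416
τ̂ = Σ Nₕx̄ₕ = 659433726.

659433726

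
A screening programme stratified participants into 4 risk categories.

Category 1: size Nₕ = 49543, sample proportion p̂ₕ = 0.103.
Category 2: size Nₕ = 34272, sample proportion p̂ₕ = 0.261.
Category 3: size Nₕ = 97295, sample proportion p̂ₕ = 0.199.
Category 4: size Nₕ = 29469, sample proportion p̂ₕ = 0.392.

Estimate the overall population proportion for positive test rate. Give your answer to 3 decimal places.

0.214

Wₕ = Nₕ/N with N = 210579: 0.2353, 0.1628, 0.4620, 0.1399.
p̂_st = 0.2353·0.103 + 0.1628·0.261 + 0.4620·0.199 + 0.1399·0.392 ≈ 0.21351... → 0.214.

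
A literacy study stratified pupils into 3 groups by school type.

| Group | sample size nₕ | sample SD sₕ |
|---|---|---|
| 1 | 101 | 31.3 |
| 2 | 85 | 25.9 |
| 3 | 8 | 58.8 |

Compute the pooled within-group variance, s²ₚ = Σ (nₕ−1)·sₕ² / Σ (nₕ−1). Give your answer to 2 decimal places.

934.66

1: (101−1)·31.3² = 100·979.69 = 97969
2: (85−1)·25.9² = 84·670.81 = 56348.04
3: (8−1)·58.8² = 7·3457.44 = 24202.08
Numerator = 178519.12; denominator = Σ(nₕ−1) = 191.
s²ₚ = 178519.12/191 = 934.6551... → 934.66.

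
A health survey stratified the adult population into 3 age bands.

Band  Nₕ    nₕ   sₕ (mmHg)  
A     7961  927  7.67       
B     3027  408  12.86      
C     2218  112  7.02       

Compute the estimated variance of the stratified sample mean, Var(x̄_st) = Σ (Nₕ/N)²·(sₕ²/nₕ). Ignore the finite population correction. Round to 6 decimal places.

N = 13206. Term for each stratum: Wₕ²sₕ²/nₕ.
Var(x̄_st) = 0.023062355 + 0.021296294 + 0.012411855 = 0.056770504 → 0.056771.

0.056771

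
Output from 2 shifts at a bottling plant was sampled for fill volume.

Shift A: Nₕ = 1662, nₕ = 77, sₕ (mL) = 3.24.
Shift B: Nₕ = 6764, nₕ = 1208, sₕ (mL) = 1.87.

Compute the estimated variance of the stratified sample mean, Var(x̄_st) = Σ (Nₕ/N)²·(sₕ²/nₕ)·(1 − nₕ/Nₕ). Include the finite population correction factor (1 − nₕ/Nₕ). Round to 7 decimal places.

N = 8426; Wₕ = Nₕ/N.
shift A: (1662/8426)²·3.24²/77·(1 − 77/1662) = 0.0050584408
shift B: (6764/8426)²·1.87²/1208·(1 − 1208/6764) = 0.0015322838
Sum = 0.0065907246 → 0.0065907.

0.0065907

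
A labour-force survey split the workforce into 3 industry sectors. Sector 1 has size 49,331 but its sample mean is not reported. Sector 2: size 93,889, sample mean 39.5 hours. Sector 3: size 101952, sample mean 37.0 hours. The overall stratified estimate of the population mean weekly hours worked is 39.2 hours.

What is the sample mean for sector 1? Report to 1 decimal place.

43.2

Σ Nₕx̄ₕ = N·μ, so 49331·x̄_1 = 245172·39.2 − (93889·39.5 + 101952·37.0).
= 9610742.4 − 7480839.5 = 2129902.9.
x̄_1 = 2129902.9 / 49331 = 43.176... → 43.2.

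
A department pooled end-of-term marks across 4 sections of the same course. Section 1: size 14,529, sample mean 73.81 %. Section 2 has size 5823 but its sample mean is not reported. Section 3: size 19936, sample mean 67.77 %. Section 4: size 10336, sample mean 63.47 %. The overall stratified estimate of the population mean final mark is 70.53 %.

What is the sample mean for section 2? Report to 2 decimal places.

84.33

N = 14529 + 5823 + 19936 + 10336 = 50624.
Overall total = μ·N = 70.53·50624 = 3570510.72.
Subtract the known strata: 14529·73.81 + 19936·67.77 + 10336·63.47 = 3079474.13.
Remaining total for section 2: 3570510.72 − 3079474.13 = 491036.59.
Divide by its size: 491036.59 / 5823 = 84.3271... → 84.33.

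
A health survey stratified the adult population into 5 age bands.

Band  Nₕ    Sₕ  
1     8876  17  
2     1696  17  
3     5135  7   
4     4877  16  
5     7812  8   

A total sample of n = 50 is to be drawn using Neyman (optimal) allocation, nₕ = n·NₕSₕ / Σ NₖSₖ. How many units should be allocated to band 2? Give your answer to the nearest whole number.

4

Σ NₕSₕ = 8876·17 + 1696·17 + 5135·7 + 4877·16 + 7812·8 = 356197.
Share for 2: 28832/356197 = 0.08094.
n_2 = 50 × 0.08094 = 4.047... → 4.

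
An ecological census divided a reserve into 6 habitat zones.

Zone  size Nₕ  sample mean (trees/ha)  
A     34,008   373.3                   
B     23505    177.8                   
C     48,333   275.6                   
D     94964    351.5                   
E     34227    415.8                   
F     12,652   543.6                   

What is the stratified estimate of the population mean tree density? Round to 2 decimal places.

x̄_st = (Σ Nₕx̄ₕ) / (Σ Nₕ) = (34008·373.3 + 23505·177.8 + 48333·275.6 + 94964·351.5 + 34227·415.8 + 12652·543.6) / 247689
= 84684010 / 247689 = 341.8965... → 341.90.

341.90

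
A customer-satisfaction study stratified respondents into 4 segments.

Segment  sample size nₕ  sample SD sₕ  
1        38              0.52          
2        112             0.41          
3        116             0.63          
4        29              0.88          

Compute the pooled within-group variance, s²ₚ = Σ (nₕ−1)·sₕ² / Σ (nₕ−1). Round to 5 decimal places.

1: (38−1)·0.52² = 37·0.2704 = 10.0048
2: (112−1)·0.41² = 111·0.1681 = 18.6591
3: (116−1)·0.63² = 115·0.3969 = 45.6435
4: (29−1)·0.88² = 28·0.7744 = 21.6832
Numerator = 95.9906; denominator = Σ(nₕ−1) = 291.
s²ₚ = 95.9906/291 = 0.3298646... → 0.32986.

0.32986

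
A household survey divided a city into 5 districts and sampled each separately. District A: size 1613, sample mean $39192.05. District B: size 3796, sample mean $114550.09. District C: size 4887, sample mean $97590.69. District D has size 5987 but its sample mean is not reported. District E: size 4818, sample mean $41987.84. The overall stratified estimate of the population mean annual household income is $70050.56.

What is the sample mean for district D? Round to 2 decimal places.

50253.02

Σ Nₕx̄ₕ = N·μ, so 5987·x̄_D = 21101·70050.56 − (1613·39192.05 + 3796·114550.09 + 4887·97590.69 + 4818·41987.84).
= 1478136866.56 − 1177272033.44 = 300864833.12.
x̄_D = 300864833.12 / 5987 = 50253.0204... → 50253.02.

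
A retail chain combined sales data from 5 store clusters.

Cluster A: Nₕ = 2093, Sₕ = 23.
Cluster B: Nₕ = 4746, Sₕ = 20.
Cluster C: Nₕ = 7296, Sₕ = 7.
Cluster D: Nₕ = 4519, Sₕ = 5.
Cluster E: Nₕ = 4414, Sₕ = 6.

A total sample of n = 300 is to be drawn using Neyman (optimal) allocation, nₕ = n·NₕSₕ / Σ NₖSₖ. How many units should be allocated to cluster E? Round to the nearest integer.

33

Σ NₕSₕ = 2093·23 + 4746·20 + 7296·7 + 4519·5 + 4414·6 = 243210.
Share for E: 26484/243210 = 0.10889.
n_E = 300 × 0.10889 = 32.668... → 33.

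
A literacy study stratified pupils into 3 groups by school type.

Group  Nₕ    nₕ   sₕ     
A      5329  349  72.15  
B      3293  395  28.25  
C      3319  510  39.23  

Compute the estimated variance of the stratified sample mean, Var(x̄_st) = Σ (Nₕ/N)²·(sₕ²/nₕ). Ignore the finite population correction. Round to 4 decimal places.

N = 11941; Wₕ = Nₕ/N.
group A: (5329/11941)²·72.15²/349 = 2.9706897
group B: (3293/11941)²·28.25²/395 = 0.1536533
group C: (3319/11941)²·39.23²/510 = 0.2331307
Sum = 3.3574737 → 3.3575.

3.3575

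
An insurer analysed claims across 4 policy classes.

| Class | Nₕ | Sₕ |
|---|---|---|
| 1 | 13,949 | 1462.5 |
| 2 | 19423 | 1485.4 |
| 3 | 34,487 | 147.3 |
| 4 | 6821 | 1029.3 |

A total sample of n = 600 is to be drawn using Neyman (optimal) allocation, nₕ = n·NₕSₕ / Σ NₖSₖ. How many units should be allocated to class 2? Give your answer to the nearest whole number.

282

Σ NₕSₕ = 13949·1462.5 + 19423·1485.4 + 34487·147.3 + 6821·1029.3 = 61352127.1.
Share for 2: 28850924.2/61352127.1 = 0.47025.
n_2 = 600 × 0.47025 = 282.151... → 282.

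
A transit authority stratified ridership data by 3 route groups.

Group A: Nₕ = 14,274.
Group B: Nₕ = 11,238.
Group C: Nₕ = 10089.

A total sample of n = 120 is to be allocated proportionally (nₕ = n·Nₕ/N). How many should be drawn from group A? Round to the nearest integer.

48

N = 14274 + 11238 + 10089 = 35601.
n_A = 120·14274/35601 = 48.113... → 48.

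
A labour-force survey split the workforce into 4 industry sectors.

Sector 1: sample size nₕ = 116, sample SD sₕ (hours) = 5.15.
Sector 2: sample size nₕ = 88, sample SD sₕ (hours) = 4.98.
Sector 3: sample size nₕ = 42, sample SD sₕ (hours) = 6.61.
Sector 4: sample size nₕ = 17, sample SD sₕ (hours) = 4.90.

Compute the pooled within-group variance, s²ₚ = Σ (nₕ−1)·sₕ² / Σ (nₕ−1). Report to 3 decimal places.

28.507

Degrees of freedom: 115 + 87 + 41 + 16 = 259.
Σ(nₕ−1)sₕ² = 115·26.5225 + 87·24.8004 + 41·43.6921 + 16·24.01 = 7383.2584.
s²ₚ = 7383.2584 / 259 = 28.50679... → 28.507.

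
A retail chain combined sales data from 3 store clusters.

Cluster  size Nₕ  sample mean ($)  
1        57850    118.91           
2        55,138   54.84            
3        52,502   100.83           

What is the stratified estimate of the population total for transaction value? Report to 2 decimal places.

15196488.08

Population total = Σ Nₕ·x̄ₕ (each stratum's size times its mean).
57850·118.91 + 55138·54.84 + 52502·100.83 = 6878943.5 + 3023767.92 + 5293776.66 = 15196488.08.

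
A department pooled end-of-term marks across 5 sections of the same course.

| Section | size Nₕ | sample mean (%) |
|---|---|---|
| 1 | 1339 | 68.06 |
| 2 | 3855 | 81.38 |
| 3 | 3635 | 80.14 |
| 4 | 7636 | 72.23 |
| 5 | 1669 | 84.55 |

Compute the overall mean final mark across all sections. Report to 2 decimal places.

76.59

N = 18134; weights Wₕ = Nₕ/N = (0.0738, 0.2126, 0.2005, 0.4211, 0.0920).
x̄_st = Σ Wₕ·x̄ₕ = 0.0738·68.06 + 0.2126·81.38 + 0.2005·80.14 + 0.4211·72.23 + 0.0920·84.55 ≈ 76.5867...
→ 76.59.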